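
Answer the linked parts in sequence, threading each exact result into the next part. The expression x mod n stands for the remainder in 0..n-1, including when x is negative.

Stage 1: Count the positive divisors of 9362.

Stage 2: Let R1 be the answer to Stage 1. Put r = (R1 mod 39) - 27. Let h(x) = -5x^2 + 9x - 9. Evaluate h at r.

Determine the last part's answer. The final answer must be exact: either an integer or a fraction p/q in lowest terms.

Stage 1: 9362 = 2 * 31 * 151; number of divisors = (1+1) * (1+1) * (1+1) = 8; answer 8
Stage 2: R1 = 8; r = -19; -5*(-19)^2 + 9*(-19)^1 - 9 = (-1805) + (-171) + (-9) = -1985; answer -1985

-1985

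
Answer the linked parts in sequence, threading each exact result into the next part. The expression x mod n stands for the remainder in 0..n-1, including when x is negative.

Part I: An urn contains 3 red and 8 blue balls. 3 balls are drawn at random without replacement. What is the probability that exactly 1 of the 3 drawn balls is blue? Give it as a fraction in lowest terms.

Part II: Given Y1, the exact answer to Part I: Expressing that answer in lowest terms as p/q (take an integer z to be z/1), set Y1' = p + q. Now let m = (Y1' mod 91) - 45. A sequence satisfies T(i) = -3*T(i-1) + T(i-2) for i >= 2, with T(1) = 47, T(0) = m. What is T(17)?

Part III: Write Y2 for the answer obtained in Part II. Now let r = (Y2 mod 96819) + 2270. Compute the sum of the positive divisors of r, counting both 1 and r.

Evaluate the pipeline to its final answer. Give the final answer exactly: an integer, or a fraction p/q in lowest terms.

Part I: total draws C(11,3) = 165; favorable C(8,1)*C(3,2) = 24; P = 8/55; answer 8/55
Part II: Y1 = 8/55; threaded value p + q = 63; m = 18; T(2) = -3*(47) + 1*(18) = -123; iterating: T(2)=-123, T(3)=416, T(4)=-1371, T(5)=4529, T(6)=-14958, T(7)=49403, T(8)=-163167, T(9)=538904, T(10)=-1779879, T(11)=5878541, T(12)=-19415502, T(13)=64125047, T(14)=-211790643, T(15)=699496976, T(16)=-2310281571, T(17)=7630341689; answer 7630341689
Part III: Y2 = 7630341689; r = 38569; 38569 is prime, so its only divisors are 1 and 38569; sigma = 1 + 38569 = 38570; answer 38570

38570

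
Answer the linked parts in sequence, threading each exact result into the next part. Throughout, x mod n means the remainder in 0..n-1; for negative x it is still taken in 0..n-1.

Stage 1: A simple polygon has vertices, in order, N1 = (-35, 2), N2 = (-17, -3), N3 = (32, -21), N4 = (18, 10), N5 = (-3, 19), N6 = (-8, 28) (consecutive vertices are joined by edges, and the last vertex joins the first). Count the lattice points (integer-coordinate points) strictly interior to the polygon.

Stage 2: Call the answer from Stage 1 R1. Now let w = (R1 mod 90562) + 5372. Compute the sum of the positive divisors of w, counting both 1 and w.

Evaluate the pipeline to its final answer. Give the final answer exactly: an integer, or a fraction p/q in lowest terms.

12432

Stage 1: cross terms: (-35*-3 - -17*2)=139, (-17*-21 - 32*-3)=453, (32*10 - 18*-21)=698, (18*19 - -3*10)=372, (-3*28 - -8*19)=68, (-8*2 - -35*28)=964; twice the area = |2694| = 2694; area = 1347; boundary points = 1 + 1 + 1 + 3 + 1 + 1 = 8; strictly interior points = area - boundary/2 + 1 = 1344; answer 1344
Stage 2: R1 = 1344; w = 6716; 6716 = 2^2 * 23 * 73; sigma = (1 + 2 + 4) * (1 + 23) * (1 + 73) = 7 * 24 * 74 = 12432; answer 12432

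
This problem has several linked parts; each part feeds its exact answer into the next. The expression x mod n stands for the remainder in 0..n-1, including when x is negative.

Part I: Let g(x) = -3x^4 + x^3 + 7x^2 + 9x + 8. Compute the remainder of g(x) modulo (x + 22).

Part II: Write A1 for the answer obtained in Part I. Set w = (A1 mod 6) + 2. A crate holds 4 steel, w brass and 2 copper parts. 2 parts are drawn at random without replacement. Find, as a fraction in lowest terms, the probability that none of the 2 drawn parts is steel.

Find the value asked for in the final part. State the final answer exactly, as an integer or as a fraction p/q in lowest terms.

1/3

Part I: remainder = value at the root: -3*(-22)^4 + 1*(-22)^3 + 7*(-22)^2 + 9*(-22)^1 + 8 = (-702768) + (-10648) + (3388) + (-198) + (8) = -710218; answer -710218
Part II: A1 = -710218; w = 4; total draws C(10,2) = 45; favorable C(6,2) = 15; P = 1/3; answer 1/3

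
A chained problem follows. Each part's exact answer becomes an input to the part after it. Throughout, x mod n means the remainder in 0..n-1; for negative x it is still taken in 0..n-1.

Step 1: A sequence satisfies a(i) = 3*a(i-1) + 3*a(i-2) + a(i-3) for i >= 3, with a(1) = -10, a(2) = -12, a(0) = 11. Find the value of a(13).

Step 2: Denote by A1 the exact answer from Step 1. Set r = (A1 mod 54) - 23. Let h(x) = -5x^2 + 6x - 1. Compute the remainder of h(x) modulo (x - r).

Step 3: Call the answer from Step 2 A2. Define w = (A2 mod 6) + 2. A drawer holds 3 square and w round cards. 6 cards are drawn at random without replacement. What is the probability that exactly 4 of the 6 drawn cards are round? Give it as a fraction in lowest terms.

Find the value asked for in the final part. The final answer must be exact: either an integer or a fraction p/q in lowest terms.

3/7

Step 1: a(3) = 3*(-12) + 3*(-10) + 1*(11) = -55; iterating: a(3)=-55, a(4)=-211, a(5)=-810, a(6)=-3118, a(7)=-11995, a(8)=-46149, a(9)=-177550, a(10)=-683092, a(11)=-2628075, a(12)=-10111051, a(13)=-38900470; answer -38900470
Step 2: A1 = -38900470; r = 27; remainder = value at the root: -5*(27)^2 + 6*(27)^1 - 1 = (-3645) + (162) + (-1) = -3484; answer -3484
Step 3: A2 = -3484; w = 4; total draws C(7,6) = 7; favorable C(4,4)*C(3,2) = 3; P = 3/7; answer 3/7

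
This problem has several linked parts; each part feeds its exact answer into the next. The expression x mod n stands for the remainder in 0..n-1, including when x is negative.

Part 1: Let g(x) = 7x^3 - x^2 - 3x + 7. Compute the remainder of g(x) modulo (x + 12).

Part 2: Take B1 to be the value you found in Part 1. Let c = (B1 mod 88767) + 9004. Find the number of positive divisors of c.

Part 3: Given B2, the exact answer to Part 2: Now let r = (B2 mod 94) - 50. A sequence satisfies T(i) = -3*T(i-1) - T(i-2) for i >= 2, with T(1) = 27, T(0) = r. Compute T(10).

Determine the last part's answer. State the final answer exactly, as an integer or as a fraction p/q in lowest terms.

Part 1: remainder = value at the root: 7*(-12)^3 - 1*(-12)^2 - 3*(-12)^1 + 7 = (-12096) + (-144) + (36) + (7) = -12197; answer -12197
Part 2: B1 = -12197; c = 85574; 85574 = 2 * 42787; number of divisors = (1+1) * (1+1) = 4; answer 4
Part 3: B2 = 4; r = -46; T(2) = -3*(27) - 1*(-46) = -35; iterating: T(2)=-35, T(3)=78, T(4)=-199, T(5)=519, T(6)=-1358, T(7)=3555, T(8)=-9307, T(9)=24366, T(10)=-63791; answer -63791

-63791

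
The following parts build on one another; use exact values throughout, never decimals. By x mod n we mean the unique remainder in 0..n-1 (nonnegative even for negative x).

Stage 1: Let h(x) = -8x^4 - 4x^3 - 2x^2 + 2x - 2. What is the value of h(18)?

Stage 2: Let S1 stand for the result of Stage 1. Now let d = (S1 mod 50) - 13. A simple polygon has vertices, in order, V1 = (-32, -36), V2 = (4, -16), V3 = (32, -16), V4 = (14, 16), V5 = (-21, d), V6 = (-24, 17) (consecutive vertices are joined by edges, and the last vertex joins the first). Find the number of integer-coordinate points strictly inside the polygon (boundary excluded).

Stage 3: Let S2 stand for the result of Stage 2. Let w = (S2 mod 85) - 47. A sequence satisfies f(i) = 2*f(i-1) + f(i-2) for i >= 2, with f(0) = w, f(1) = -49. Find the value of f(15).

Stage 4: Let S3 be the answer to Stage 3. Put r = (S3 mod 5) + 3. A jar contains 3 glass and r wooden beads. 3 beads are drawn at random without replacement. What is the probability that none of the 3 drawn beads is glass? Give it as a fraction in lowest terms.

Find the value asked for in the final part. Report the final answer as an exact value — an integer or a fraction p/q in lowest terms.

5/28

Stage 1: -8*(18)^4 - 4*(18)^3 - 2*(18)^2 + 2*(18)^1 - 2 = (-839808) + (-23328) + (-648) + (36) + (-2) = -863750; answer -863750
Stage 2: S1 = -863750; d = -13; cross terms: (-32*-16 - 4*-36)=656, (4*-16 - 32*-16)=448, (32*16 - 14*-16)=736, (14*-13 - -21*16)=154, (-21*17 - -24*-13)=-669, (-24*-36 - -32*17)=1408; twice the area = |2733| = 2733; area = 2733/2; boundary points = 4 + 28 + 2 + 1 + 3 + 1 = 39; strictly interior points = area - boundary/2 + 1 = 1348; answer 1348
Stage 3: S2 = 1348; w = 26; f(2) = 2*(-49) + 1*(26) = -72; iterating: f(2)=-72, f(3)=-193, f(4)=-458, f(5)=-1109, f(6)=-2676, f(7)=-6461, f(8)=-15598, f(9)=-37657, f(10)=-90912, f(11)=-219481, f(12)=-529874, f(13)=-1279229, f(14)=-3088332, f(15)=-7455893; answer -7455893
Stage 4: S3 = -7455893; r = 5; total draws C(8,3) = 56; favorable C(5,3) = 10; P = 5/28; answer 5/28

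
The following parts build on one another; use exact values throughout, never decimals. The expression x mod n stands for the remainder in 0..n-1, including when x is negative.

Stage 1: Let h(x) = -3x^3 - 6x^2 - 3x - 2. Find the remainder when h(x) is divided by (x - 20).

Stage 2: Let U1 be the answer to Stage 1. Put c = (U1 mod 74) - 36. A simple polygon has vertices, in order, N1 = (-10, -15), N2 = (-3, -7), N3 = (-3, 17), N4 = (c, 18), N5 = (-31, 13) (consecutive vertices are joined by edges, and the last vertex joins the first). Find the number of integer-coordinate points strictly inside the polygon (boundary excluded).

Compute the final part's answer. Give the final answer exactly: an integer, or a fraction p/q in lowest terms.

Stage 1: remainder = value at the root: -3*(20)^3 - 6*(20)^2 - 3*(20)^1 - 2 = (-24000) + (-2400) + (-60) + (-2) = -26462; answer -26462
Stage 2: U1 = -26462; c = -6; cross terms: (-10*-7 - -3*-15)=25, (-3*17 - -3*-7)=-72, (-3*18 - -6*17)=48, (-6*13 - -31*18)=480, (-31*-15 - -10*13)=595; twice the area = |1076| = 1076; area = 538; boundary points = 1 + 24 + 1 + 5 + 7 = 38; strictly interior points = area - boundary/2 + 1 = 520; answer 520

520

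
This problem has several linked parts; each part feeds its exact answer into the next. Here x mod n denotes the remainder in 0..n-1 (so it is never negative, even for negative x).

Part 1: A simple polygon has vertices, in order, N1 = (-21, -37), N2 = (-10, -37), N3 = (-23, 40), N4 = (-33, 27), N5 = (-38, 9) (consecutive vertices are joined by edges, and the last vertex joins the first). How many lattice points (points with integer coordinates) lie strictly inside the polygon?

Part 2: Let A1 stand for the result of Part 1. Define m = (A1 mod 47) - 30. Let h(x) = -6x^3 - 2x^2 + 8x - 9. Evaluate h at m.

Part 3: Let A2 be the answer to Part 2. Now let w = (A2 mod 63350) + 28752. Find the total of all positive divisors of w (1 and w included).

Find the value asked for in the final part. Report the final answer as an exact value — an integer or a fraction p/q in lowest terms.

Part 1: cross terms: (-21*-37 - -10*-37)=407, (-10*40 - -23*-37)=-1251, (-23*27 - -33*40)=699, (-33*9 - -38*27)=729, (-38*-37 - -21*9)=1595; twice the area = |2179| = 2179; area = 2179/2; boundary points = 11 + 1 + 1 + 1 + 1 = 15; strictly interior points = area - boundary/2 + 1 = 1083; answer 1083
Part 2: A1 = 1083; m = -28; -6*(-28)^3 - 2*(-28)^2 + 8*(-28)^1 - 9 = (131712) + (-1568) + (-224) + (-9) = 129911; answer 129911
Part 3: A2 = 129911; w = 31963; 31963 is prime, so its only divisors are 1 and 31963; sigma = 1 + 31963 = 31964; answer 31964

31964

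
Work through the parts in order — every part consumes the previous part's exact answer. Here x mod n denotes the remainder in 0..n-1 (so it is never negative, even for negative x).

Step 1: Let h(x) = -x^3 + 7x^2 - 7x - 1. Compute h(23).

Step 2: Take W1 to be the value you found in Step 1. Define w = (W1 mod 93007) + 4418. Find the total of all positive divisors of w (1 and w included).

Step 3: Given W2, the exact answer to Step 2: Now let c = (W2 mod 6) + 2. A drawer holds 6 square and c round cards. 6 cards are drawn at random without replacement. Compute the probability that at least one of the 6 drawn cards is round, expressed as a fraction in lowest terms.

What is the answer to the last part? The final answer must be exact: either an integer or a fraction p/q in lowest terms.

Step 1: -1*(23)^3 + 7*(23)^2 - 7*(23)^1 - 1 = (-12167) + (3703) + (-161) + (-1) = -8626; answer -8626
Step 2: W1 = -8626; w = 88799; 88799 is prime, so its only divisors are 1 and 88799; sigma = 1 + 88799 = 88800; answer 88800
Step 3: W2 = 88800; c = 2; total draws C(8,6) = 28; complement C(6,6) = 1; favorable 28 - 1 = 27; P = 27/28; answer 27/28

27/28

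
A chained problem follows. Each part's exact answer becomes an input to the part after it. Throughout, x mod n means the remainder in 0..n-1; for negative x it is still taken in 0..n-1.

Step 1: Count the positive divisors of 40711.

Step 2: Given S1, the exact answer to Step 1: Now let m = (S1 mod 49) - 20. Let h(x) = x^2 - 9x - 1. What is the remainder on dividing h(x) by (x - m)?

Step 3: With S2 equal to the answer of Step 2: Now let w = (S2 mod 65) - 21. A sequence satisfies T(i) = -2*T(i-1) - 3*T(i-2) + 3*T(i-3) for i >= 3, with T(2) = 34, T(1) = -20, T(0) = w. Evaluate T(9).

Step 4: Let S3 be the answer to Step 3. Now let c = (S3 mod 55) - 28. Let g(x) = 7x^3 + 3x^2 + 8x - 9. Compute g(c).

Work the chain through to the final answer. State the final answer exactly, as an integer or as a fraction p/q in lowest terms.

Step 1: 40711 = 11 * 3701; number of divisors = (1+1) * (1+1) = 4; answer 4
Step 2: S1 = 4; m = -16; remainder = value at the root: 1*(-16)^2 - 9*(-16)^1 - 1 = (256) + (144) + (-1) = 399; answer 399
Step 3: S2 = 399; w = -12; T(3) = -2*(34) - 3*(-20) + 3*(-12) = -44; iterating: T(3)=-44, T(4)=-74, T(5)=382, T(6)=-674, T(7)=-20, T(8)=3208, T(9)=-8378; answer -8378
Step 4: S3 = -8378; c = 9; 7*(9)^3 + 3*(9)^2 + 8*(9)^1 - 9 = (5103) + (243) + (72) + (-9) = 5409; answer 5409

5409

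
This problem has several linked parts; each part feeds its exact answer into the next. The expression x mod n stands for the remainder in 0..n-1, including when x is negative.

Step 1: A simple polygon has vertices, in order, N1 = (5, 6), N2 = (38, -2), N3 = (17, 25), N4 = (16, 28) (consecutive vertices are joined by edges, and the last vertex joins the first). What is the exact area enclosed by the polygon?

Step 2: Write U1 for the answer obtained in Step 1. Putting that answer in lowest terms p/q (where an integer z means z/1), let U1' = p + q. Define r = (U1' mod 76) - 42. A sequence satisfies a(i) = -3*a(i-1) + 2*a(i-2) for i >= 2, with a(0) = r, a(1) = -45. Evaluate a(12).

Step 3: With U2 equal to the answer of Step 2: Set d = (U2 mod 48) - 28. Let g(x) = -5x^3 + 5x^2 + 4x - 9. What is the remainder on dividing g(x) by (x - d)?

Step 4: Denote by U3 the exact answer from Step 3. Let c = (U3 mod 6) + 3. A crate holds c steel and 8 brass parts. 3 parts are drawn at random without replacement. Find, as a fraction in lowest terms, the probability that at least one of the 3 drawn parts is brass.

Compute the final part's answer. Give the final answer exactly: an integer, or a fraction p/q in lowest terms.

Step 1: cross terms: (5*-2 - 38*6)=-238, (38*25 - 17*-2)=984, (17*28 - 16*25)=76, (16*6 - 5*28)=-44; twice the area = |778| = 778; area = 389; answer 389
Step 2: U1 = 389; threaded value p + q = 390; r = -32; a(2) = -3*(-45) + 2*(-32) = 71; iterating: a(2)=71, a(3)=-303, a(4)=1051, a(5)=-3759, a(6)=13379, a(7)=-47655, a(8)=169723, a(9)=-604479, a(10)=2152883, a(11)=-7667607, a(12)=27308587; answer 27308587
Step 3: U2 = 27308587; d = 15; remainder = value at the root: -5*(15)^3 + 5*(15)^2 + 4*(15)^1 - 9 = (-16875) + (1125) + (60) + (-9) = -15699; answer -15699
Step 4: U3 = -15699; c = 6; total draws C(14,3) = 364; complement C(6,3) = 20; favorable 364 - 20 = 344; P = 86/91; answer 86/91

86/91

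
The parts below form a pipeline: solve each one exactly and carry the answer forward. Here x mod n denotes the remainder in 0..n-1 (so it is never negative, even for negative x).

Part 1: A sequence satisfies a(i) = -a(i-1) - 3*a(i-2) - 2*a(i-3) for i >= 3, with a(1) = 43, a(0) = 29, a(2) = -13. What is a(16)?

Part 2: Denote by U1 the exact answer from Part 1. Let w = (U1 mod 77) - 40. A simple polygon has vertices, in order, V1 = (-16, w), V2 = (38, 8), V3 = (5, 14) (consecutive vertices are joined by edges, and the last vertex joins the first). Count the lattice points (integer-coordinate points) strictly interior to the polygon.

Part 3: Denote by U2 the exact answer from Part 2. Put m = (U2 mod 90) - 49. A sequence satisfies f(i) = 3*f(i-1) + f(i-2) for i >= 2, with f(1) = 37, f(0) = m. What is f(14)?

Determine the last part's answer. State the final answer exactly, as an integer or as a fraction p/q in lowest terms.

Part 1: a(3) = -1*(-13) - 3*(43) - 2*(29) = -174; iterating: a(3)=-174, a(4)=127, a(5)=421, a(6)=-454, a(7)=-1063, a(8)=1583, a(9)=2514, a(10)=-5137, a(11)=-5571, a(12)=15954, a(13)=11033, a(14)=-47753, a(15)=-17254, a(16)=138447; answer 138447
Part 2: U1 = 138447; w = -39; cross terms: (-16*8 - 38*-39)=1354, (38*14 - 5*8)=492, (5*-39 - -16*14)=29; twice the area = |1875| = 1875; area = 1875/2; boundary points = 1 + 3 + 1 = 5; strictly interior points = area - boundary/2 + 1 = 936; answer 936
Part 3: U2 = 936; m = -13; f(2) = 3*(37) + 1*(-13) = 98; iterating: f(2)=98, f(3)=331, f(4)=1091, f(5)=3604, f(6)=11903, f(7)=39313, f(8)=129842, f(9)=428839, f(10)=1416359, f(11)=4677916, f(12)=15450107, f(13)=51028237, f(14)=168534818; answer 168534818

168534818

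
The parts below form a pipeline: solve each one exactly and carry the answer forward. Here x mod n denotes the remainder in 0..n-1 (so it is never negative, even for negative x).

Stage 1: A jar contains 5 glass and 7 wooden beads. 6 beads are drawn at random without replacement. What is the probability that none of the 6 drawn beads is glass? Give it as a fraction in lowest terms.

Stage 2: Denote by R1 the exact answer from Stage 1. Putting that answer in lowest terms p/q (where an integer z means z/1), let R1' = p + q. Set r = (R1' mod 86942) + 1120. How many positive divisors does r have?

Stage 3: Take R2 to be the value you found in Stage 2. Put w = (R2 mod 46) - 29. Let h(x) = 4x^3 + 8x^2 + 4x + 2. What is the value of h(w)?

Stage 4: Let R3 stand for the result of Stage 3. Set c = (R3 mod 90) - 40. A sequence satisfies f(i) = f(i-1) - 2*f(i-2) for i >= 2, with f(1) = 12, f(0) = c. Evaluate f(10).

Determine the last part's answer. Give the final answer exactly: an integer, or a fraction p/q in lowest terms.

Stage 1: total draws C(12,6) = 924; favorable C(7,6) = 7; P = 1/132; answer 1/132
Stage 2: R1 = 1/132; threaded value p + q = 133; r = 1253; 1253 = 7 * 179; number of divisors = (1+1) * (1+1) = 4; answer 4
Stage 3: R2 = 4; w = -25; 4*(-25)^3 + 8*(-25)^2 + 4*(-25)^1 + 2 = (-62500) + (5000) + (-100) + (2) = -57598; answer -57598
Stage 4: R3 = -57598; c = -38; f(2) = 1*(12) - 2*(-38) = 88; iterating: f(2)=88, f(3)=64, f(4)=-112, f(5)=-240, f(6)=-16, f(7)=464, f(8)=496, f(9)=-432, f(10)=-1424; answer -1424

-1424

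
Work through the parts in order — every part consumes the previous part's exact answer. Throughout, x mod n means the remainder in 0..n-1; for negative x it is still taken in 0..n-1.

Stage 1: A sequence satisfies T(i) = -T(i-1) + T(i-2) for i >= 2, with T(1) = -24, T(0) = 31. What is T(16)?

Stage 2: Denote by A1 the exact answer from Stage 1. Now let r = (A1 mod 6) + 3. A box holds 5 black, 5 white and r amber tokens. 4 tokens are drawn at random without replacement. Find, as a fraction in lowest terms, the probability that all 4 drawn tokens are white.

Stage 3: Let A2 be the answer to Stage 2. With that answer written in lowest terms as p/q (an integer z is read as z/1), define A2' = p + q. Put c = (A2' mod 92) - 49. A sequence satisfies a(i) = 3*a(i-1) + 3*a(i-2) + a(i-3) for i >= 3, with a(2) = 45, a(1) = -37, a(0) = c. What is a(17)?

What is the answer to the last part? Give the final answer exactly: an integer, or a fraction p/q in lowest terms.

2579806323

Stage 1: T(2) = -1*(-24) + 1*(31) = 55; iterating: T(2)=55, T(3)=-79, T(4)=134, T(5)=-213, T(6)=347, T(7)=-560, T(8)=907, T(9)=-1467, T(10)=2374, T(11)=-3841, T(12)=6215, T(13)=-10056, T(14)=16271, T(15)=-26327, T(16)=42598; answer 42598
Stage 2: A1 = 42598; r = 7; total draws C(17,4) = 2380; favorable C(5,4) = 5; P = 1/476; answer 1/476
Stage 3: A2 = 1/476; threaded value p + q = 477; c = -32; a(3) = 3*(45) + 3*(-37) + 1*(-32) = -8; iterating: a(3)=-8, a(4)=74, a(5)=243, a(6)=943, a(7)=3632, a(8)=13968, a(9)=53743, a(10)=206765, a(11)=795492, a(12)=3060514, a(13)=11774783, a(14)=45301383, a(15)=174289012, a(16)=670545968, a(17)=2579806323; answer 2579806323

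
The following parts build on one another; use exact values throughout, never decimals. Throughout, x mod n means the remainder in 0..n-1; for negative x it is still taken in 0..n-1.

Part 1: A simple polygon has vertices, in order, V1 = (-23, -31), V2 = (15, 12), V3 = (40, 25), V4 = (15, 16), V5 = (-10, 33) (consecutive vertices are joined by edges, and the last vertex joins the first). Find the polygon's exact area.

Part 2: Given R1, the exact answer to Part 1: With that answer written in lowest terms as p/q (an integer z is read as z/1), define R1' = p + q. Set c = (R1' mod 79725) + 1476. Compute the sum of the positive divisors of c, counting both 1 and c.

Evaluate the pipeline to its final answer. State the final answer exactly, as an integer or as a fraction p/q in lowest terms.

3672

Part 1: cross terms: (-23*12 - 15*-31)=189, (15*25 - 40*12)=-105, (40*16 - 15*25)=265, (15*33 - -10*16)=655, (-10*-31 - -23*33)=1069; twice the area = |2073| = 2073; area = 2073/2; answer 2073/2
Part 2: R1 = 2073/2; threaded value p + q = 2075; c = 3551; 3551 = 53 * 67; sigma = (1 + 53) * (1 + 67) = 54 * 68 = 3672; answer 3672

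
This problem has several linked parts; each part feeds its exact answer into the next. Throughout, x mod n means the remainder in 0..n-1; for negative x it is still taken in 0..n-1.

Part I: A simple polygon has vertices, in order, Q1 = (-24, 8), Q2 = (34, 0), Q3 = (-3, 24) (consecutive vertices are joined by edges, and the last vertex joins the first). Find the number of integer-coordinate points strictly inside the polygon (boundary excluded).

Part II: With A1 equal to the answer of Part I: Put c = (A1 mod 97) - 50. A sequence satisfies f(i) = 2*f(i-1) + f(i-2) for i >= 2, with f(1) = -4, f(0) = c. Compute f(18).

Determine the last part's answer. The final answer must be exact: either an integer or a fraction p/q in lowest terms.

2663428

Part I: cross terms: (-24*0 - 34*8)=-272, (34*24 - -3*0)=816, (-3*8 - -24*24)=552; twice the area = |1096| = 1096; area = 548; boundary points = 2 + 1 + 1 = 4; strictly interior points = area - boundary/2 + 1 = 547; answer 547
Part II: A1 = 547; c = 12; f(2) = 2*(-4) + 1*(12) = 4; iterating: f(2)=4, f(3)=4, f(4)=12, f(5)=28, f(6)=68, f(7)=164, f(8)=396, f(9)=956, f(10)=2308, f(11)=5572, f(12)=13452, f(13)=32476, f(14)=78404, f(15)=189284, f(16)=456972, f(17)=1103228, f(18)=2663428; answer 2663428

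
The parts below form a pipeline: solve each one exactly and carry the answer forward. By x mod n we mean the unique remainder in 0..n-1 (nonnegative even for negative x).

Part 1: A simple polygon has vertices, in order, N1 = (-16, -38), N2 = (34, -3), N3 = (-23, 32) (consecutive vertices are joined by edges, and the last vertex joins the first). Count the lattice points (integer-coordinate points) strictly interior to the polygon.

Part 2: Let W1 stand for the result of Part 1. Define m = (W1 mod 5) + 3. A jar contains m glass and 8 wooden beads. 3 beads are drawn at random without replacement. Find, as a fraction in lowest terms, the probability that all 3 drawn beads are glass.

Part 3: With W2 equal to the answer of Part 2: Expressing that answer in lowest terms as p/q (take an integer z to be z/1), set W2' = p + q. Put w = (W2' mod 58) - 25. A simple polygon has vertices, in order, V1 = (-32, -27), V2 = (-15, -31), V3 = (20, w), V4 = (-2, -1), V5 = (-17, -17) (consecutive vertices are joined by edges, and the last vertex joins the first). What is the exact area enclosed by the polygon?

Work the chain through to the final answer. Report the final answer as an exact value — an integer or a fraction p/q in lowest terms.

514

Part 1: cross terms: (-16*-3 - 34*-38)=1340, (34*32 - -23*-3)=1019, (-23*-38 - -16*32)=1386; twice the area = |3745| = 3745; area = 3745/2; boundary points = 5 + 1 + 7 = 13; strictly interior points = area - boundary/2 + 1 = 1867; answer 1867
Part 2: W1 = 1867; m = 5; total draws C(13,3) = 286; favorable C(5,3) = 10; P = 5/143; answer 5/143
Part 3: W2 = 5/143; threaded value p + q = 148; w = 7; cross terms: (-32*-31 - -15*-27)=587, (-15*7 - 20*-31)=515, (20*-1 - -2*7)=-6, (-2*-17 - -17*-1)=17, (-17*-27 - -32*-17)=-85; twice the area = |1028| = 1028; area = 514; answer 514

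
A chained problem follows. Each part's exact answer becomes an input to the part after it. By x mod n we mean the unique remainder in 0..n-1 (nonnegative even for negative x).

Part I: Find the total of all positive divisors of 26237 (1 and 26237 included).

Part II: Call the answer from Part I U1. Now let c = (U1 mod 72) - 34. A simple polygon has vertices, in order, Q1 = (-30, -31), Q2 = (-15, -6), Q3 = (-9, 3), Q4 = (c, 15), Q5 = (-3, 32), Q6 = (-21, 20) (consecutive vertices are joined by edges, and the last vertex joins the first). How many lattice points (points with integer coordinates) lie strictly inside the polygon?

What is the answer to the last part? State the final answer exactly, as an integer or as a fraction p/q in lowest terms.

Part I: 26237 is prime, so its only divisors are 1 and 26237; sigma = 1 + 26237 = 26238; answer 26238
Part II: U1 = 26238; c = -4; cross terms: (-30*-6 - -15*-31)=-285, (-15*3 - -9*-6)=-99, (-9*15 - -4*3)=-123, (-4*32 - -3*15)=-83, (-3*20 - -21*32)=612, (-21*-31 - -30*20)=1251; twice the area = |1273| = 1273; area = 1273/2; boundary points = 5 + 3 + 1 + 1 + 6 + 3 = 19; strictly interior points = area - boundary/2 + 1 = 628; answer 628

628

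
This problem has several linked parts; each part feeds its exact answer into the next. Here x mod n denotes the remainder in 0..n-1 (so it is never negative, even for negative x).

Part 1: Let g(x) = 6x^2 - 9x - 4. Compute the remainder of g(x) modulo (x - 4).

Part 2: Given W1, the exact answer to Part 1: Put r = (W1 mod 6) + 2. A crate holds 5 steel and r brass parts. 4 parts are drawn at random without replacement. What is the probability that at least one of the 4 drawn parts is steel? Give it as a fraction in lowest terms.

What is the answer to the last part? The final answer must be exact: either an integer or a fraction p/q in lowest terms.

Part 1: remainder = value at the root: 6*(4)^2 - 9*(4)^1 - 4 = (96) + (-36) + (-4) = 56; answer 56
Part 2: W1 = 56; r = 4; total draws C(9,4) = 126; complement C(4,4) = 1; favorable 126 - 1 = 125; P = 125/126; answer 125/126

125/126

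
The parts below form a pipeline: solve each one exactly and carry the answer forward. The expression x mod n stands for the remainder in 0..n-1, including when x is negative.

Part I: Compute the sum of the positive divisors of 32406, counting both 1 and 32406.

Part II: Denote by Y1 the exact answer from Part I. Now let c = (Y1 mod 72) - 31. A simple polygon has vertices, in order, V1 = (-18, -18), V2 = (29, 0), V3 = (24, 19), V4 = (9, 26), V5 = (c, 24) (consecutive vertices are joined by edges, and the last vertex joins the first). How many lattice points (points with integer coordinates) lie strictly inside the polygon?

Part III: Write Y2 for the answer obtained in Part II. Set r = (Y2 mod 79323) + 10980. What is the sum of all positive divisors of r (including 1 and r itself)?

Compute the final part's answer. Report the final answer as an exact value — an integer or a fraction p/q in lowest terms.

Part I: 32406 = 2 * 3 * 11 * 491; sigma = (1 + 2) * (1 + 3) * (1 + 11) * (1 + 491) = 3 * 4 * 12 * 492 = 70848; answer 70848
Part II: Y1 = 70848; c = -31; cross terms: (-18*0 - 29*-18)=522, (29*19 - 24*0)=551, (24*26 - 9*19)=453, (9*24 - -31*26)=1022, (-31*-18 - -18*24)=990; twice the area = |3538| = 3538; area = 1769; boundary points = 1 + 1 + 1 + 2 + 1 = 6; strictly interior points = area - boundary/2 + 1 = 1767; answer 1767
Part III: Y2 = 1767; r = 12747; 12747 = 3 * 7 * 607; sigma = (1 + 3) * (1 + 7) * (1 + 607) = 4 * 8 * 608 = 19456; answer 19456

19456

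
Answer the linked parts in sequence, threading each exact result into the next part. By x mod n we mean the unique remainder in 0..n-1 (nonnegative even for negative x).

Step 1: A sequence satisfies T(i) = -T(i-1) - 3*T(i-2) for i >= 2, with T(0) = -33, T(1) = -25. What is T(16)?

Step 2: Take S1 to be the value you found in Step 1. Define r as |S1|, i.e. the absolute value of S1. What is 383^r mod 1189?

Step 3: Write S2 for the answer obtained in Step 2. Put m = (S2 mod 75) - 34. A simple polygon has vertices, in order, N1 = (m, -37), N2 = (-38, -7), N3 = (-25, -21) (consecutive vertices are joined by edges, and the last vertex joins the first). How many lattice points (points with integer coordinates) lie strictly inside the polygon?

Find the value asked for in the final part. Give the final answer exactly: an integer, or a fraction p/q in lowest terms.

76

Step 1: T(2) = -1*(-25) - 3*(-33) = 124; iterating: T(2)=124, T(3)=-49, T(4)=-323, T(5)=470, T(6)=499, T(7)=-1909, T(8)=412, T(9)=5315, T(10)=-6551, T(11)=-9394, T(12)=29047, T(13)=-865, T(14)=-86276, T(15)=88871, T(16)=169957; answer 169957
Step 2: S1 = 169957; r = 169957; squarings mod 1189: 383^1=383, 383^2=442, 383^4=368, 383^8=1067, 383^16=616, 383^32=165, 383^64=1067, 383^128=616, 383^256=165, 383^512=1067, 383^1024=616, 383^2048=165, 383^4096=1067, 383^8192=616, 383^16384=165, 383^32768=1067, 383^65536=616, 383^131072=165; 383^169957 = 383^1 * 383^4 * 383^32 * 383^64 * 383^128 * 383^256 * 383^512 * 383^1024 * 383^4096 * 383^32768 * 383^131072 = 560 (mod 1189); answer 560
Step 3: S2 = 560; m = 1; cross terms: (1*-7 - -38*-37)=-1413, (-38*-21 - -25*-7)=623, (-25*-37 - 1*-21)=946; twice the area = |156| = 156; area = 78; boundary points = 3 + 1 + 2 = 6; strictly interior points = area - boundary/2 + 1 = 76; answer 76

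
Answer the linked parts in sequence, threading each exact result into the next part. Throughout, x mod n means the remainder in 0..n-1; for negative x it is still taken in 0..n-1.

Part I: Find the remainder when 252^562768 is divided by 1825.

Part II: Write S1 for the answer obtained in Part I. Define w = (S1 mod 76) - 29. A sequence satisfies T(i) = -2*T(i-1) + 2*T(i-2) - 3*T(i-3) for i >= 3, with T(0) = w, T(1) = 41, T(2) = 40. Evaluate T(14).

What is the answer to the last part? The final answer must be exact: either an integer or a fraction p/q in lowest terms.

14348920

Part I: squarings mod 1825: 252^1=252, 252^2=1454, 252^4=766, 252^8=931, 252^16=1711, 252^32=221, 252^64=1391, 252^128=381, 252^256=986, 252^512=1296, 252^1024=616, 252^2048=1681, 252^4096=661, 252^8192=746, 252^16384=1716, 252^32768=931, 252^65536=1711, 252^131072=221, 252^262144=1391, 252^524288=381; 252^562768 = 252^16 * 252^64 * 252^512 * 252^1024 * 252^4096 * 252^32768 * 252^524288 = 981 (mod 1825); answer 981
Part II: S1 = 981; w = 40; T(3) = -2*(40) + 2*(41) - 3*(40) = -118; iterating: T(3)=-118, T(4)=193, T(5)=-742, T(6)=2224, T(7)=-6511, T(8)=19696, T(9)=-59086, T(10)=177097, T(11)=-531454, T(12)=1594360, T(13)=-4782919, T(14)=14348920; answer 14348920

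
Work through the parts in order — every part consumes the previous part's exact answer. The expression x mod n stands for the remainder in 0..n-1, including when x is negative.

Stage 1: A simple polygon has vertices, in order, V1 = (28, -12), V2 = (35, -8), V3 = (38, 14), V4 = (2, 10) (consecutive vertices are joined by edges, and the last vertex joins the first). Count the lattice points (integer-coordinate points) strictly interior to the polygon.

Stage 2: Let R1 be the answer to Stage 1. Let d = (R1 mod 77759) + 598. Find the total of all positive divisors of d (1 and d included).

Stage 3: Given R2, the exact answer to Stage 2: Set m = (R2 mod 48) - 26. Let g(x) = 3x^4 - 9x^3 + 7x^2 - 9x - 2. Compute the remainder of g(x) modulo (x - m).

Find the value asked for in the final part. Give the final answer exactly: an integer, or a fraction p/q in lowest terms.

161390

Stage 1: cross terms: (28*-8 - 35*-12)=196, (35*14 - 38*-8)=794, (38*10 - 2*14)=352, (2*-12 - 28*10)=-304; twice the area = |1038| = 1038; area = 519; boundary points = 1 + 1 + 4 + 2 = 8; strictly interior points = area - boundary/2 + 1 = 516; answer 516
Stage 2: R1 = 516; d = 1114; 1114 = 2 * 557; sigma = (1 + 2) * (1 + 557) = 3 * 558 = 1674; answer 1674
Stage 3: R2 = 1674; m = 16; remainder = value at the root: 3*(16)^4 - 9*(16)^3 + 7*(16)^2 - 9*(16)^1 - 2 = (196608) + (-36864) + (1792) + (-144) + (-2) = 161390; answer 161390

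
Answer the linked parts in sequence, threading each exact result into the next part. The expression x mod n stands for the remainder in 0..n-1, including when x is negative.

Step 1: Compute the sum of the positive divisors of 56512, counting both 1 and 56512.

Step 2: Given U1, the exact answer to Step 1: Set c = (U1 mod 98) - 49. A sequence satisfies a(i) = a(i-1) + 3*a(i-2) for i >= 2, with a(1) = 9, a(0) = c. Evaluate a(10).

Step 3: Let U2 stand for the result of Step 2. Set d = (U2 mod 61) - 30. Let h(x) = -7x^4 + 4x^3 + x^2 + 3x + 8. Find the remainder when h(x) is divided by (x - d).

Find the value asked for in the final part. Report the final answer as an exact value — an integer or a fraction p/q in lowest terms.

-1596642

Step 1: 56512 = 2^6 * 883; sigma = (1 + 2 + 4 + 8 + 16 + 32 + 64) * (1 + 883) = 127 * 884 = 112268; answer 112268
Step 2: U1 = 112268; c = 9; a(2) = 1*(9) + 3*(9) = 36; iterating: a(2)=36, a(3)=63, a(4)=171, a(5)=360, a(6)=873, a(7)=1953, a(8)=4572, a(9)=10431, a(10)=24147; answer 24147
Step 3: U2 = 24147; d = 22; remainder = value at the root: -7*(22)^4 + 4*(22)^3 + 1*(22)^2 + 3*(22)^1 + 8 = (-1639792) + (42592) + (484) + (66) + (8) = -1596642; answer -1596642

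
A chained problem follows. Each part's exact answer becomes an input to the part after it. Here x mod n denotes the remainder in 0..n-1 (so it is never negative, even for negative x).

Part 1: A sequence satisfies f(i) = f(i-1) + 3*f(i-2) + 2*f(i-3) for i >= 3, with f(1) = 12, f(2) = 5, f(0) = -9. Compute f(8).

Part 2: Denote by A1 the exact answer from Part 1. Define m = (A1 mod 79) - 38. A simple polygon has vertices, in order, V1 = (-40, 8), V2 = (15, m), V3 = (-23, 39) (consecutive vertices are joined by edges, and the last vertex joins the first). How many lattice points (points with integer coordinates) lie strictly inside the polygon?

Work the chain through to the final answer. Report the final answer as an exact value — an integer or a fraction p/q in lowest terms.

Part 1: f(3) = 1*(5) + 3*(12) + 2*(-9) = 23; iterating: f(3)=23, f(4)=62, f(5)=141, f(6)=373, f(7)=920, f(8)=2321; answer 2321
Part 2: A1 = 2321; m = -8; cross terms: (-40*-8 - 15*8)=200, (15*39 - -23*-8)=401, (-23*8 - -40*39)=1376; twice the area = |1977| = 1977; area = 1977/2; boundary points = 1 + 1 + 1 = 3; strictly interior points = area - boundary/2 + 1 = 988; answer 988

988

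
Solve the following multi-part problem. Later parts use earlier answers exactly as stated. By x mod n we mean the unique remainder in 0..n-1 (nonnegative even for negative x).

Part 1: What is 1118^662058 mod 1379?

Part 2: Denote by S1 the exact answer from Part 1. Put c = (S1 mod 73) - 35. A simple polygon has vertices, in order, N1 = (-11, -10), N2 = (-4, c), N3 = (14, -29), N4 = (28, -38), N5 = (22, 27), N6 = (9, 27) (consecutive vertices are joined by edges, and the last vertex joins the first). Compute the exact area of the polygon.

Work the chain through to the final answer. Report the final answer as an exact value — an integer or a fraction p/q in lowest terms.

Part 1: squarings mod 1379: 1118^1=1118, 1118^2=550, 1118^4=499, 1118^8=781, 1118^16=443, 1118^32=431, 1118^64=975, 1118^128=494, 1118^256=1332, 1118^512=830, 1118^1024=779, 1118^2048=81, 1118^4096=1045, 1118^8192=1236, 1118^16384=1143, 1118^32768=536, 1118^65536=464, 1118^131072=172, 1118^262144=625, 1118^524288=368; 1118^662058 = 1118^2 * 1118^8 * 1118^32 * 1118^512 * 1118^2048 * 1118^4096 * 1118^131072 * 1118^524288 = 526 (mod 1379); answer 526
Part 2: S1 = 526; c = -20; cross terms: (-11*-20 - -4*-10)=180, (-4*-29 - 14*-20)=396, (14*-38 - 28*-29)=280, (28*27 - 22*-38)=1592, (22*27 - 9*27)=351, (9*-10 - -11*27)=207; twice the area = |3006| = 3006; area = 1503; answer 1503

1503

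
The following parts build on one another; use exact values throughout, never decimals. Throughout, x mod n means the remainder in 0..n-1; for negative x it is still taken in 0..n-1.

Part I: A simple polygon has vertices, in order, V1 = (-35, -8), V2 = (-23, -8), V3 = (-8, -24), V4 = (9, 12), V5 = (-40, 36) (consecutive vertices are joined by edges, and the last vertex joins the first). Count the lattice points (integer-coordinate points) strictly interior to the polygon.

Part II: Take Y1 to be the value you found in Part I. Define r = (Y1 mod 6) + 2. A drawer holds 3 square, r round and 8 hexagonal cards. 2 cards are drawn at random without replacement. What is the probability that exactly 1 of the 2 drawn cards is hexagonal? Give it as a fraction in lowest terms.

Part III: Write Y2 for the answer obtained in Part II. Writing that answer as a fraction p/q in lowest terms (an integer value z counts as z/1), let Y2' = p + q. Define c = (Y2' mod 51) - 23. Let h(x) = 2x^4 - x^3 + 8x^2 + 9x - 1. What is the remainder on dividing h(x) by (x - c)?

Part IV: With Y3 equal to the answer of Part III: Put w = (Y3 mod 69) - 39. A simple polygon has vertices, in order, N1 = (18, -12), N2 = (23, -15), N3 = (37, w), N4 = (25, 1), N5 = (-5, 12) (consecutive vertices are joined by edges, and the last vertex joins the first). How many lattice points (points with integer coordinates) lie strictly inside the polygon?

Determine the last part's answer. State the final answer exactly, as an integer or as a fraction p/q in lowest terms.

391

Part I: cross terms: (-35*-8 - -23*-8)=96, (-23*-24 - -8*-8)=488, (-8*12 - 9*-24)=120, (9*36 - -40*12)=804, (-40*-8 - -35*36)=1580; twice the area = |3088| = 3088; area = 1544; boundary points = 12 + 1 + 1 + 1 + 1 = 16; strictly interior points = area - boundary/2 + 1 = 1537; answer 1537
Part II: Y1 = 1537; r = 3; total draws C(14,2) = 91; favorable C(8,1)*C(6,1) = 48; P = 48/91; answer 48/91
Part III: Y2 = 48/91; threaded value p + q = 139; c = 14; remainder = value at the root: 2*(14)^4 - 1*(14)^3 + 8*(14)^2 + 9*(14)^1 - 1 = (76832) + (-2744) + (1568) + (126) + (-1) = 75781; answer 75781
Part IV: Y3 = 75781; w = -20; cross terms: (18*-15 - 23*-12)=6, (23*-20 - 37*-15)=95, (37*1 - 25*-20)=537, (25*12 - -5*1)=305, (-5*-12 - 18*12)=-156; twice the area = |787| = 787; area = 787/2; boundary points = 1 + 1 + 3 + 1 + 1 = 7; strictly interior points = area - boundary/2 + 1 = 391; answer 391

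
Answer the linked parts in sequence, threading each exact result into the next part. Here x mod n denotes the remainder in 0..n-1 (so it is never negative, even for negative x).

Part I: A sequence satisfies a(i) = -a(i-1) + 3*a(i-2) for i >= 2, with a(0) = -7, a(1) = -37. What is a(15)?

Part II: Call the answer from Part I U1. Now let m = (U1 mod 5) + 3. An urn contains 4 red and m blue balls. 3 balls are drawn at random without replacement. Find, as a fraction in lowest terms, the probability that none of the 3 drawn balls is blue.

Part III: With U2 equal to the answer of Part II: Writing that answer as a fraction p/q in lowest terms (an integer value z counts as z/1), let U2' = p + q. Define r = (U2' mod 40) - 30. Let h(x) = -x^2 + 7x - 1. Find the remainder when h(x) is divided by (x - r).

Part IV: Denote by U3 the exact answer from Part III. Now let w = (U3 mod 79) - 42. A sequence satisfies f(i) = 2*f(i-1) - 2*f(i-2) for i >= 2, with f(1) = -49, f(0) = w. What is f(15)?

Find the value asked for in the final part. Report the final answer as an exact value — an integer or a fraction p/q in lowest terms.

4992

Part I: a(2) = -1*(-37) + 3*(-7) = 16; iterating: a(2)=16, a(3)=-127, a(4)=175, a(5)=-556, a(6)=1081, a(7)=-2749, a(8)=5992, a(9)=-14239, a(10)=32215, a(11)=-74932, a(12)=171577, a(13)=-396373, a(14)=911104, a(15)=-2100223; answer -2100223
Part II: U1 = -2100223; m = 5; total draws C(9,3) = 84; favorable C(4,3) = 4; P = 1/21; answer 1/21
Part III: U2 = 1/21; threaded value p + q = 22; r = -8; remainder = value at the root: -1*(-8)^2 + 7*(-8)^1 - 1 = (-64) + (-56) + (-1) = -121; answer -121
Part IV: U3 = -121; w = -5; f(2) = 2*(-49) - 2*(-5) = -88; iterating: f(2)=-88, f(3)=-78, f(4)=20, f(5)=196, f(6)=352, f(7)=312, f(8)=-80, f(9)=-784, f(10)=-1408, f(11)=-1248, f(12)=320, f(13)=3136, f(14)=5632, f(15)=4992; answer 4992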